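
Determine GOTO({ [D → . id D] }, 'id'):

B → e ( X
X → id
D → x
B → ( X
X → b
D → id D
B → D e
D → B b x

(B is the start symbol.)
{ [B → . ( X], [B → . D e], [B → . e ( X], [D → . B b x], [D → . id D], [D → . x], [D → id . D] }

GOTO(I, 'id') = CLOSURE({ [A → αX.β] : [A → α.Xβ] ∈ I, X = 'id' })

Items with dot before 'id', with the dot advanced:
  [D → . id D] → [D → id . D]
Closure of the advanced items:
  [D → id . D] has the dot before D: add [D → . x], [D → . id D], [D → . B b x]
  [D → . B b x] has the dot before B: add [B → . e ( X], [B → . ( X], [B → . D e]

GOTO = { [B → . ( X], [B → . D e], [B → . e ( X], [D → . B b x], [D → . id D], [D → . x], [D → id . D] }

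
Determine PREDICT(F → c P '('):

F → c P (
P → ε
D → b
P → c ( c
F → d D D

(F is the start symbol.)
PREDICT(F → c P '(') = (FIRST(RHS) \ {ε}) ∪ (FOLLOW(F) if ε ∈ FIRST(RHS), i.e. RHS ⇒* ε)
FIRST(c P '(') = { 'c' }
ε ∉ FIRST(c P '('), so FOLLOW(F) is not added.
PREDICT(F → c P '(') = { 'c' }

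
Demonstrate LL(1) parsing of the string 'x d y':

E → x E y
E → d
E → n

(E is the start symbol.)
LL(1) parsing maintains a stack (initially the start symbol over $) and the input. At each step: if the stack top is a terminal, match it against the current input token; if it is a non-terminal N, replace it with the RHS of M[N, lookahead] (the unique production whose predict set contains the lookahead).

Stack is shown with the top on the left.

Stack    Input    Action
------------------------
E $      x d y $  output E → x E y
x E y $  x d y $  match 'x'
E y $    d y $    output E → d
d y $    d y $    match 'd'
y $      y $      match 'y'
$        $        accept

The string is accepted.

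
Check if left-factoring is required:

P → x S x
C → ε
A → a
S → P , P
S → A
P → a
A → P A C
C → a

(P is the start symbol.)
No, left-factoring is not needed

Left-factoring is needed when two productions for the same non-terminal
share a common prefix on the right-hand side.

Productions for P:
  P → x S x
  P → a
Productions for C:
  C → ε
  C → a
Productions for A:
  A → a
  A → P A C
Productions for S:
  S → P , P
  S → A

No common prefixes found.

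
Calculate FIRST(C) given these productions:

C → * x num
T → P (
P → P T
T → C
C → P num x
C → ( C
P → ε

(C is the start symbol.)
To compute FIRST(C), examine every production with C on the left-hand side, reading each right-hand side left to right until a non-nullable symbol is reached.

FIRST sets of the other non-terminals involved (by the same procedure, iterated to a fixed point):
  FIRST(P) = { '(', '*', 'num', ε }

From C → * x num:
  - '*' is a terminal: add '*' and stop
From C → P num x:
  - P is a non-terminal: add FIRST(P) \ {ε} = { '(', '*', 'num' }
    P is nullable, so continue to the next symbol
  - num is a terminal: add 'num' and stop
From C → ( C:
  - '(' is a terminal: add '(' and stop

Collecting: FIRST(C) = { '(', '*', 'num' }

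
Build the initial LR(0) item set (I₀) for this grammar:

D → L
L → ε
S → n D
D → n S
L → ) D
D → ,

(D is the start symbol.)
First, augment the grammar with D' → D
I₀ = CLOSURE({ [D' → . D] }):
  [D' → . D] has the dot before D: add [D → . L], [D → . n S], [D → . ,]
  [D → . L] has the dot before L: add [L → .], [L → . ) D]
No further items can be added.

I₀ = { [D → . ,], [D → . L], [D → . n S], [D' → . D], [L → . ) D], [L → .] }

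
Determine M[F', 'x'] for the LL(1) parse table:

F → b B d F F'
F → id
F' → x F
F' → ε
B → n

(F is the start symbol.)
F' → x F, F' → ε

To find M[F', 'x'], we find productions for F' where 'x' is in the predict set (PREDICT(N → α) = (FIRST(α) \ {ε}) ∪ (FOLLOW(N) if α ⇒* ε)).

Relevant sets:
  FOLLOW(F') = { $, 'x' }

F' → x F: PREDICT = { 'x' }
  'x' is in predict set, so this production goes in M[F', 'x']
F' → ε: PREDICT = { $, 'x' }
  'x' is in predict set, so this production goes in M[F', 'x']

M[F', 'x'] = F' → x F, F' → ε  (a multiply-defined cell — the grammar is not LL(1))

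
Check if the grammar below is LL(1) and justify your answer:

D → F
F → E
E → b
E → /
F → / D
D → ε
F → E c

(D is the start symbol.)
No. Predict set conflict for F: { '/' }

A grammar is LL(1) if for each non-terminal N with multiple productions, the predict sets of those productions are pairwise disjoint, where PREDICT(N → α) = (FIRST(α) \ {ε}) ∪ (FOLLOW(N) if α ⇒* ε).

Relevant sets:
  FIRST(F) = { '/', 'b' }
  FIRST(E) = { '/', 'b' }
  FOLLOW(D) = { $ }

For D:
  PREDICT(D → F) = { '/', 'b' }
  PREDICT(D → ε) = { $ }
For F:
  PREDICT(F → E) = { '/', 'b' }
  PREDICT(F → '/' D) = { '/' }
  PREDICT(F → E c) = { '/', 'b' }
For E:
  PREDICT(E → b) = { 'b' }
  PREDICT(E → '/') = { '/' }

Conflict found: Predict set conflict for F: { '/' }
The grammar is NOT LL(1).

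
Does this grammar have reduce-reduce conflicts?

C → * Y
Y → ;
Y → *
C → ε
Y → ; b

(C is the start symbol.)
Augment with C' → C and build the canonical LR(0) collection (I0 = CLOSURE({[C' → . C]}), then GOTO on every symbol after a dot until no new states appear). It has 7 states:
  I0: { [C → . * Y], [C → .], [C' → . C] }  — shift, reduce
  I1: { [C → * . Y], [Y → . *], [Y → . ; b], [Y → . ;] }  — shift
  I2: { [C' → C .] }  — accept
  I3: { [Y → * .] }  — reduce
  I4: { [Y → ; . b], [Y → ; .] }  — shift, reduce
  I5: { [C → * Y .] }  — reduce
  I6: { [Y → ; b .] }  — reduce

No state contains more than one complete item.

Answer: No reduce-reduce conflicts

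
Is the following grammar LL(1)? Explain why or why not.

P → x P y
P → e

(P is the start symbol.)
Yes, the grammar is LL(1).

For P:
  PREDICT(P → x P y) = { 'x' }
  PREDICT(P → e) = { 'e' }

All predict sets are disjoint. The grammar IS LL(1).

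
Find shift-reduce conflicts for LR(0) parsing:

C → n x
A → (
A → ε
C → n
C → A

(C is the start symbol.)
Yes — I0: [A → .] vs [A → . (]; I4: [C → n .] vs [C → n . x]

A shift-reduce conflict occurs when an LR(0) state has both:
  - a complete (reduce) item [A → α .] (dot at the end), and
  - a shift item [B → β . c γ] (dot before a terminal).

Augment with C' → C and build the canonical LR(0) collection (I0 = CLOSURE({[C' → . C]}), then GOTO on every symbol after a dot until no new states appear). It has 6 states:
  I0: { [A → . (], [A → .], [C → . A], [C → . n x], [C → . n], [C' → . C] }  — shift, reduce
  I1: { [A → ( .] }  — reduce
  I2: { [C → A .] }  — reduce
  I3: { [C' → C .] }  — accept
  I4: { [C → n . x], [C → n .] }  — shift, reduce
  I5: { [C → n x .] }  — reduce

I0 contains reduce item [A → .] and shift items [A → . (], [C → . n], [C → . n x] — shift-reduce conflict.
I4 contains reduce item [C → n .] and shift item [C → n . x] — shift-reduce conflict.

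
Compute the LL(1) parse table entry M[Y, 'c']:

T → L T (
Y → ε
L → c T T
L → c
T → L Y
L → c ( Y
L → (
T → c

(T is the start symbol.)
Y → ε

To find M[Y, 'c'], we find productions for Y where 'c' is in the predict set (PREDICT(N → α) = (FIRST(α) \ {ε}) ∪ (FOLLOW(N) if α ⇒* ε)).

Relevant sets:
  FOLLOW(Y) = { $, '(', 'c' }

Y → ε: PREDICT = { $, '(', 'c' }
  'c' is in predict set, so this production goes in M[Y, 'c']

M[Y, 'c'] = Y → ε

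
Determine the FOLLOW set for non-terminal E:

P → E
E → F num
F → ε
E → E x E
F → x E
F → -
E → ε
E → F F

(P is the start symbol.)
To compute FOLLOW(E), find every occurrence of E on a right-hand side N → α E β: add FIRST(β) \ {ε}, and if β is empty or nullable also add FOLLOW(N). Iterate to a fixed point.

In P → E: E is at the end, add FOLLOW(P)
In E → E x E: E is followed by x E, add FIRST(x E) \ {ε} = { 'x' }
In E → E x E: E is at the end; this adds FOLLOW(E) to itself — nothing new
In F → x E: E is at the end, add FOLLOW(F)

The FOLLOW sets referred to above (computed the same way, to a fixed point):
  FOLLOW(P) = { $ }
  FOLLOW(F) = { $, '-', 'num', 'x' }

Taking the union: FOLLOW(E) = { $, '-', 'num', 'x' }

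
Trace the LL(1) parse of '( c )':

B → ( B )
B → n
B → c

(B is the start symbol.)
Stack is shown with the top on the left.

Stack    Input    Action
------------------------
B $      ( c ) $  output B → ( B )
( B ) $  ( c ) $  match '('
B ) $    c ) $    output B → c
c ) $    c ) $    match 'c'
) $      ) $      match ')'
$        $        accept

The string is accepted.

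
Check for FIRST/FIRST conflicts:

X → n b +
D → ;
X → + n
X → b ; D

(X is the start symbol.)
No FIRST/FIRST conflicts.

Productions for X:
  X → n b +: FIRST = { 'n' }
  X → + n: FIRST = { '+' }
  X → b ; D: FIRST = { 'b' }
D has only one production, so no FIRST/FIRST conflict is possible there.

All alternatives of each non-terminal have pairwise disjoint FIRST sets.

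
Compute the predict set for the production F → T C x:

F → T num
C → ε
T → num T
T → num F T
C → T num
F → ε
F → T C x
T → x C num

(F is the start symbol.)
{ 'num', 'x' }

PREDICT(F → T C x) = (FIRST(RHS) \ {ε}) ∪ (FOLLOW(F) if ε ∈ FIRST(RHS), i.e. RHS ⇒* ε)
FIRST(T) = { 'num', 'x' }
FIRST(T C x) = { 'num', 'x' }
ε ∉ FIRST(T C x), so FOLLOW(F) is not added.
PREDICT(F → T C x) = { 'num', 'x' }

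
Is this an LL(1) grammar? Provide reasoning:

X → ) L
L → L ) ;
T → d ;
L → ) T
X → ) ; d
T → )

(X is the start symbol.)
No. Predict set conflict for X: { ')' }

Relevant sets:
  FIRST(L) = { ')' }

For X:
  PREDICT(X → ')' L) = { ')' }
  PREDICT(X → ')' ';' d) = { ')' }
For L:
  PREDICT(L → L ')' ';') = { ')' }
  PREDICT(L → ')' T) = { ')' }
For T:
  PREDICT(T → d ';') = { 'd' }
  PREDICT(T → ')') = { ')' }

Conflict found: Predict set conflict for X: { ')' }
The grammar is NOT LL(1).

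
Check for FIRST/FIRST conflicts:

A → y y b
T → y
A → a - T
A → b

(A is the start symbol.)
No FIRST/FIRST conflicts.

A FIRST/FIRST conflict occurs when two productions N → α and N → β for the same non-terminal have FIRST(α) ∩ FIRST(β) ≠ ∅ (with ε ∈ FIRST of a nullable right-hand side, so two nullable alternatives also conflict).

Productions for A:
  A → y y b: FIRST = { 'y' }
  A → a - T: FIRST = { 'a' }
  A → b: FIRST = { 'b' }
T has only one production, so no FIRST/FIRST conflict is possible there.

All alternatives of each non-terminal have pairwise disjoint FIRST sets.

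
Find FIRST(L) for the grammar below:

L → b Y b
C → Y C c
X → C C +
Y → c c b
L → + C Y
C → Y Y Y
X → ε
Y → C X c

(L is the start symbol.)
{ '+', 'b' }

From L → b Y b:
  - b is a terminal: add 'b' and stop
From L → + C Y:
  - '+' is a terminal: add '+' and stop

Collecting: FIRST(L) = { '+', 'b' }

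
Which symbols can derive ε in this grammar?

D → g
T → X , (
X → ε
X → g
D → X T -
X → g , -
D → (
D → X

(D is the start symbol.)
A non-terminal is nullable if it can derive ε (the empty string): either it has an ε-production, or it has a production whose right-hand side consists entirely of nullable non-terminals.

ε-productions: X → ε
So X is immediately nullable.
D → X: every symbol on the right is nullable, so D is nullable too.
No further non-terminal can be added: every production for the remaining non-terminals contains a terminal or a non-nullable non-terminal.
Nullable = { 'D', 'X' }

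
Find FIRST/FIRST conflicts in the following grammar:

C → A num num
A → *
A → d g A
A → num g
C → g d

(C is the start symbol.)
No FIRST/FIRST conflicts.

A FIRST/FIRST conflict occurs when two productions N → α and N → β for the same non-terminal have FIRST(α) ∩ FIRST(β) ≠ ∅ (with ε ∈ FIRST of a nullable right-hand side, so two nullable alternatives also conflict).

FIRST sets of the non-terminals at (or reachable through a nullable prefix from) the front of some alternative:
  FIRST(A) = { '*', 'd', 'num' }

Productions for C:
  C → A num num: FIRST = { '*', 'd', 'num' }
  C → g d: FIRST = { 'g' }
Productions for A:
  A → *: FIRST = { '*' }
  A → d g A: FIRST = { 'd' }
  A → num g: FIRST = { 'num' }

All alternatives of each non-terminal have pairwise disjoint FIRST sets.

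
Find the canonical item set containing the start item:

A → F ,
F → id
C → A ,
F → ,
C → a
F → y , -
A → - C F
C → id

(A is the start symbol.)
First, augment the grammar with A' → A
I₀ = CLOSURE({ [A' → . A] }):
  [A' → . A] has the dot before A: add [A → . F ,], [A → . - C F]
  [A → . F ,] has the dot before F: add [F → . id], [F → . ,], [F → . y , -]
No further items can be added.

I₀ = { [A → . - C F], [A → . F ,], [A' → . A], [F → . ,], [F → . id], [F → . y , -] }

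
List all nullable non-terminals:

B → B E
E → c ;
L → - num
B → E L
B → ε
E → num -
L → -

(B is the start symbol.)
ε-productions: B → ε
So B is immediately nullable.
No further non-terminal can be added: every production for the remaining non-terminals contains a terminal or a non-nullable non-terminal.
Nullable = { 'B' }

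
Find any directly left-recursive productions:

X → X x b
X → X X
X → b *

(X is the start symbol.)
X → X x b: LEFT RECURSIVE (starts with X)
X → X X: LEFT RECURSIVE (starts with X)
X → b *: starts with b

The grammar has direct left recursion on: X.

Answer: Yes, X is left-recursive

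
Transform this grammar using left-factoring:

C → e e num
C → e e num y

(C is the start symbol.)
Left-factoring transforms A → αβ₁ | αβ₂ into A → αA' and A' → β₁ | β₂
(α is the longest common prefix among the alternatives). Repeat until
no nonterminal has two alternatives with a common prefix.

Round 1: C has alternatives sharing prefix 'e e num'. Introduce C': C → e e num C'
  Add: C' → ε
  Add: C' → y

No remaining common prefixes — done.

Resulting grammar:
C → e e num C'
C' → ε
C' → y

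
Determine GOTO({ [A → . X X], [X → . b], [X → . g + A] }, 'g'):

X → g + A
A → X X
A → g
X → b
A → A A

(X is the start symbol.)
GOTO(I, 'g') = CLOSURE({ [A → αX.β] : [A → α.Xβ] ∈ I, X = 'g' })

Items with dot before 'g', with the dot advanced:
  [X → . g + A] → [X → g . + A]
Closure adds nothing (no advanced item has the dot before a non-terminal).

GOTO = { [X → g . + A] }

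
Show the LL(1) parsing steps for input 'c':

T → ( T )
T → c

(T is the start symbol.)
LL(1) parsing maintains a stack (initially the start symbol over $) and the input. At each step: if the stack top is a terminal, match it against the current input token; if it is a non-terminal N, replace it with the RHS of M[N, lookahead] (the unique production whose predict set contains the lookahead).

Stack is shown with the top on the left.

Stack  Input  Action
--------------------
T $    c $    output T → c
c $    c $    match 'c'
$      $      accept

The string is accepted.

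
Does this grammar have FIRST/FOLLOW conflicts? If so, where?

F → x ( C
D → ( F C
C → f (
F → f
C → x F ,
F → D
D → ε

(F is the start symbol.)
Yes. F → x '(' C with FOLLOW(F) on { 'x' }; F → f with FOLLOW(F) on { 'f' }

Nullable non-terminals: D, F.
FIRST sets used below: FIRST(D) = { '(', ε }

D: nullable alternative(s) D → ε; FOLLOW(D) = { $, ',', 'f', 'x' }
  D → ( F C: FIRST \ {ε} = { '(' } — disjoint from FOLLOW(D)
  D → ε: FIRST \ {ε} = { } — this is the only nullable alternative, skip

F: nullable alternative(s) F → D; FOLLOW(F) = { $, ',', 'f', 'x' }
  F → x ( C: FIRST \ {ε} = { 'x' } — overlaps FOLLOW(F) on { 'x' }: CONFLICT
  F → f: FIRST \ {ε} = { 'f' } — overlaps FOLLOW(F) on { 'f' }: CONFLICT
  F → D: FIRST \ {ε} = { '(' } — this is the only nullable alternative, skip

C has no nullable alternative, so no FIRST/FOLLOW check is needed there.

So the grammar has 2 FIRST/FOLLOW conflicts (marked CONFLICT above).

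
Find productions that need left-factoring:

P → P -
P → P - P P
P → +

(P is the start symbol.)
Yes, P has productions with common prefix 'P -'

Left-factoring is needed when two productions for the same non-terminal
share a common prefix on the right-hand side.

Productions for P:
  P → P -
  P → P - P P
  P → +

Found common prefix 'P -' in productions for P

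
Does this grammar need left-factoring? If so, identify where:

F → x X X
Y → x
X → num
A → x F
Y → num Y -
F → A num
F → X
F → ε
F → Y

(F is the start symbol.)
No, left-factoring is not needed

Left-factoring is needed when two productions for the same non-terminal
share a common prefix on the right-hand side.

Productions for F:
  F → x X X
  F → A num
  F → X
  F → ε
  F → Y
Productions for Y:
  Y → x
  Y → num Y -

No common prefixes found.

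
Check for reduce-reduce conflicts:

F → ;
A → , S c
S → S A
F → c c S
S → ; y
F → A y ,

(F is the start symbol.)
Augment with F' → F and build the canonical LR(0) collection (I0 = CLOSURE({[F' → . F]}), then GOTO on every symbol after a dot until no new states appear). It has 15 states:
  I0: { [A → . , S c], [F → . ;], [F → . A y ,], [F → . c c S], [F' → . F] }  — shift
  I1: { [A → , . S c], [S → . ; y], [S → . S A] }  — shift
  I2: { [F → ; .] }  — reduce
  I3: { [F → A . y ,] }  — shift
  I4: { [F' → F .] }  — accept
  I5: { [F → c . c S] }  — shift
  I6: { [F → c c . S], [S → . ; y], [S → . S A] }  — shift
  I7: { [S → ; . y] }  — shift
  I8: { [A → . , S c], [F → c c S .], [S → S . A] }  — shift, reduce
  I9: { [S → S A .] }  — reduce
  I10: { [S → ; y .] }  — reduce
  I11: { [F → A y . ,] }  — shift
  I12: { [F → A y , .] }  — reduce
  I13: { [A → , S . c], [A → . , S c], [S → S . A] }  — shift
  I14: { [A → , S c .] }  — reduce

No state contains more than one complete item.

Answer: No reduce-reduce conflicts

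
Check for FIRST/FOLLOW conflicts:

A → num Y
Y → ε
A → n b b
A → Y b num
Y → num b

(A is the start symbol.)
No FIRST/FOLLOW conflicts.

Nullable non-terminals: Y.

Y: nullable alternative(s) Y → ε; FOLLOW(Y) = { $, 'b' }
  Y → ε: FIRST \ {ε} = { } — this is the only nullable alternative, skip
  Y → num b: FIRST \ {ε} = { 'num' } — disjoint from FOLLOW(Y)

A has no nullable alternative, so no FIRST/FOLLOW check is needed there.

No FIRST/FOLLOW conflicts found.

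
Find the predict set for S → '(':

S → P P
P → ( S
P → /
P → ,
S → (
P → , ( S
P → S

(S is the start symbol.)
{ '(' }

PREDICT(S → '(') = (FIRST(RHS) \ {ε}) ∪ (FOLLOW(S) if ε ∈ FIRST(RHS), i.e. RHS ⇒* ε)
FIRST('(') = { '(' }
ε ∉ FIRST('('), so FOLLOW(S) is not added.
PREDICT(S → '(') = { '(' }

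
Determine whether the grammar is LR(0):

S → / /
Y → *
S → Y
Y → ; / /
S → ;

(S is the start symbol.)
A grammar is LR(0) if no state in the canonical LR(0) collection has:
  - both a shift item (dot before a terminal) and a complete item (shift-reduce conflict), or
  - two or more complete items (reduce-reduce conflict; the accept item [S' → S .] counts as a complete item here).

Augment with S' → S and build the canonical LR(0) collection (I0 = CLOSURE({[S' → . S]}), then GOTO on every symbol after a dot until no new states appear). It has 9 states:
  I0: { [S → . / /], [S → . ;], [S → . Y], [S' → . S], [Y → . *], [Y → . ; / /] }  — shift
  I1: { [Y → * .] }  — reduce
  I2: { [S → / . /] }  — shift
  I3: { [S → ; .], [Y → ; . / /] }  — shift, reduce
  I4: { [S' → S .] }  — accept
  I5: { [S → Y .] }  — reduce
  I6: { [Y → ; / . /] }  — shift
  I7: { [Y → ; / / .] }  — reduce
  I8: { [S → / / .] }  — reduce

Conflict in state I3:
  Shift-reduce conflict between [S → ; .] and [Y → ; . / /]
So the grammar is NOT LR(0).

Answer: No. Shift-reduce conflict between [S → ; .] and [Y → ; . / /]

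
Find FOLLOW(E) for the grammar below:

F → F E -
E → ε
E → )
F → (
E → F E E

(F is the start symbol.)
In F → F E -: E is followed by '-', add FIRST('-') \ {ε} = { '-' }
In E → F E E: E is followed by E, add FIRST(E) \ {ε} = { '(', ')' }
  E is nullable, so FOLLOW(E) is also included — that is the set being defined, nothing new
In E → F E E: E is at the end; this adds FOLLOW(E) to itself — nothing new

Taking the union: FOLLOW(E) = { '(', ')', '-' }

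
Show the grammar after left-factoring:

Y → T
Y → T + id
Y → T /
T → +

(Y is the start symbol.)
Y → T Y'
Y' → ε
Y' → + id
Y' → /
T → +

Left-factoring transforms A → αβ₁ | αβ₂ into A → αA' and A' → β₁ | β₂
(α is the longest common prefix among the alternatives). Repeat until
no nonterminal has two alternatives with a common prefix.

Round 1: Y has alternatives sharing prefix 'T'. Introduce Y': Y → T Y'
  Add: Y' → ε
  Add: Y' → + id
  Add: Y' → /

No remaining common prefixes — done.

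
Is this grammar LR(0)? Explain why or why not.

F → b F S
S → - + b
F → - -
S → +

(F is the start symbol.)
A grammar is LR(0) if no state in the canonical LR(0) collection has:
  - both a shift item (dot before a terminal) and a complete item (shift-reduce conflict), or
  - two or more complete items (reduce-reduce conflict; the accept item [F' → F .] counts as a complete item here).

Augment with F' → F and build the canonical LR(0) collection (I0 = CLOSURE({[F' → . F]}), then GOTO on every symbol after a dot until no new states appear). It has 11 states:
  I0: { [F → . - -], [F → . b F S], [F' → . F] }  — shift
  I1: { [F → - . -] }  — shift
  I2: { [F' → F .] }  — accept
  I3: { [F → . - -], [F → . b F S], [F → b . F S] }  — shift
  I4: { [F → b F . S], [S → . +], [S → . - + b] }  — shift
  I5: { [S → + .] }  — reduce
  I6: { [S → - . + b] }  — shift
  I7: { [F → b F S .] }  — reduce
  I8: { [S → - + . b] }  — shift
  I9: { [S → - + b .] }  — reduce
  I10: { [F → - - .] }  — reduce

Every state is either a pure shift/goto state or contains exactly one complete item and nothing to shift — no conflicts. The grammar is LR(0).

Answer: Yes, the grammar is LR(0)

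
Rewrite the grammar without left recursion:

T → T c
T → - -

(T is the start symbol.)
T is directly left-recursive. The standard transformation for
  A → A α₁ | ... | A α_m | β₁ | ... | β_n
is
  A  → β₁ A' | ... | β_n A'
  A' → α₁ A' | ... | α_m A' | ε

T → - - becomes T → - - T'
T → T c becomes T' → c T'
Add T' → ε

Resulting grammar:
T → - - T'
T' → c T'
T' → ε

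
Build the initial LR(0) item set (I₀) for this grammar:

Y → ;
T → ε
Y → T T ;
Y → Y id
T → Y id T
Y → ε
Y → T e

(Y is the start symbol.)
First, augment the grammar with Y' → Y
I₀ = CLOSURE({ [Y' → . Y] }):
  [Y' → . Y] has the dot before Y: add [Y → . ;], [Y → . T T ;], [Y → . Y id], [Y → .], [Y → . T e]
  [Y → . T T ;] has the dot before T: add [T → .], [T → . Y id T]
No further items can be added.

I₀ = { [T → . Y id T], [T → .], [Y → . ;], [Y → . T T ;], [Y → . T e], [Y → . Y id], [Y → .], [Y' → . Y] }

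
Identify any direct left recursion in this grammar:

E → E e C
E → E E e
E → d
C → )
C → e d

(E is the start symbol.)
E → E e C: LEFT RECURSIVE (starts with E)
E → E E e: LEFT RECURSIVE (starts with E)
E → d: starts with d
C → ): starts with ')'
C → e d: starts with e

The grammar has direct left recursion on: E.

Answer: Yes, E is left-recursive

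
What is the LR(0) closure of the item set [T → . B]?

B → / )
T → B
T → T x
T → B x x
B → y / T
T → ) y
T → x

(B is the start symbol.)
Start with: [T → . B]
  [T → . B] has the dot before B: add [B → . / )], [B → . y / T]
No further items can be added.

CLOSURE = { [B → . / )], [B → . y / T], [T → . B] }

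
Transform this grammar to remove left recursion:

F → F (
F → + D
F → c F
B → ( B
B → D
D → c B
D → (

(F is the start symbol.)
F is directly left-recursive. The standard transformation for
  A → A α₁ | ... | A α_m | β₁ | ... | β_n
is
  A  → β₁ A' | ... | β_n A'
  A' → α₁ A' | ... | α_m A' | ε

F → + D becomes F → + D F'
F → c F becomes F → c F F'
F → F ( becomes F' → ( F'
Add F' → ε

Productions for other non-terminals are unchanged:
  B → ( B
  B → D
  D → c B
  D → (

Resulting grammar:
F → + D F'
F → c F F'
F' → ( F'
F' → ε
B → ( B
B → D
D → c B
D → (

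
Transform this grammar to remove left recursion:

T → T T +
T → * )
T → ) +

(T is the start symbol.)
T → * ) T'
T → ) + T'
T' → T + T'
T' → ε

T is directly left-recursive. The standard transformation for
  A → A α₁ | ... | A α_m | β₁ | ... | β_n
is
  A  → β₁ A' | ... | β_n A'
  A' → α₁ A' | ... | α_m A' | ε

T → * ) becomes T → * ) T'
T → ) + becomes T → ) + T'
T → T T + becomes T' → T + T'
Add T' → ε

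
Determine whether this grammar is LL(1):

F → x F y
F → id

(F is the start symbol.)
Yes, the grammar is LL(1).

A grammar is LL(1) if for each non-terminal N with multiple productions, the predict sets of those productions are pairwise disjoint, where PREDICT(N → α) = (FIRST(α) \ {ε}) ∪ (FOLLOW(N) if α ⇒* ε).

For F:
  PREDICT(F → x F y) = { 'x' }
  PREDICT(F → id) = { 'id' }

All predict sets are disjoint. The grammar IS LL(1).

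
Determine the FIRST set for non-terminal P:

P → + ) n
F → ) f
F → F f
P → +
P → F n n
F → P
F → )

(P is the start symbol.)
{ ')', '+' }

FIRST sets of the other non-terminals involved (by the same procedure, iterated to a fixed point):
  FIRST(F) = { ')', '+' }

From P → + ) n:
  - '+' is a terminal: add '+' and stop
From P → +:
  - '+' is a terminal: add '+' and stop
From P → F n n:
  - F is a non-terminal: add FIRST(F) \ {ε} = { ')', '+' }
    F is not nullable, so stop

Collecting: FIRST(P) = { ')', '+' }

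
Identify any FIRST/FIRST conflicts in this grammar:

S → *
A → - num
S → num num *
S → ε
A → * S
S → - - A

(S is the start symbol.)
No FIRST/FIRST conflicts.

Productions for S:
  S → *: FIRST = { '*' }
  S → num num *: FIRST = { 'num' }
  S → ε: FIRST = { ε }
  S → - - A: FIRST = { '-' }
Productions for A:
  A → - num: FIRST = { '-' }
  A → * S: FIRST = { '*' }

All alternatives of each non-terminal have pairwise disjoint FIRST sets.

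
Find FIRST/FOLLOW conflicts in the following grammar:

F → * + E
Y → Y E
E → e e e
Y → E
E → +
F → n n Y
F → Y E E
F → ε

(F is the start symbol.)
A FIRST/FOLLOW conflict occurs when a non-terminal N has a nullable alternative N → β (β ⇒* ε) and another alternative N → α with FIRST(α) ∩ FOLLOW(N) ≠ ∅: on such a lookahead the parser cannot decide between expanding α and letting N vanish via β.

Nullable non-terminals: F.
FIRST sets used below: FIRST(Y) = { '+', 'e' }

F: nullable alternative(s) F → ε; FOLLOW(F) = { $ }
  F → * + E: FIRST \ {ε} = { '*' } — disjoint from FOLLOW(F)
  F → n n Y: FIRST \ {ε} = { 'n' } — disjoint from FOLLOW(F)
  F → Y E E: FIRST \ {ε} = { '+', 'e' } — disjoint from FOLLOW(F)
  F → ε: FIRST \ {ε} = { } — this is the only nullable alternative, skip

E, Y have no nullable alternative, so no FIRST/FOLLOW check is needed there.

No FIRST/FOLLOW conflicts found.

Answer: No FIRST/FOLLOW conflicts.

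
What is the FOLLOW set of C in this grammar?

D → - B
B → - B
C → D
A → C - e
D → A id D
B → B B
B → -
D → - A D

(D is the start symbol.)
In A → C - e: C is followed by '-' e, add FIRST('-' e) \ {ε} = { '-' }

Taking the union: FOLLOW(C) = { '-' }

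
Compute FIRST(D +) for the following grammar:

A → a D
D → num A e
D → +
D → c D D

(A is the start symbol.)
FIRST sets of the non-terminals involved (from the grammar, by fixed-point iteration):
  FIRST(D) = { '+', 'c', 'num' }

To compute FIRST(D +), process the symbols left to right:
Symbol D is a non-terminal. Add FIRST(D) \ {ε} = { '+', 'c', 'num' }
D is not nullable (ε ∉ FIRST(D)), so stop here.
FIRST(D +) = { '+', 'c', 'num' }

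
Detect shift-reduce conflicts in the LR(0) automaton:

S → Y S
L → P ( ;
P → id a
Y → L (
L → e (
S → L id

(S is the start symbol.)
A shift-reduce conflict occurs when an LR(0) state has both:
  - a complete (reduce) item [A → α .] (dot at the end), and
  - a shift item [B → β . c γ] (dot before a terminal).

Augment with S' → S and build the canonical LR(0) collection (I0 = CLOSURE({[S' → . S]}), then GOTO on every symbol after a dot until no new states appear). It has 14 states:
  I0: { [L → . P ( ;], [L → . e (], [P → . id a], [S → . L id], [S → . Y S], [S' → . S], [Y → . L (] }  — shift
  I1: { [S → L . id], [Y → L . (] }  — shift
  I2: { [L → P . ( ;] }  — shift
  I3: { [S' → S .] }  — accept
  I4: { [L → . P ( ;], [L → . e (], [P → . id a], [S → . L id], [S → . Y S], [S → Y . S], [Y → . L (] }  — shift
  I5: { [L → e . (] }  — shift
  I6: { [P → id . a] }  — shift
  I7: { [P → id a .] }  — reduce
  I8: { [L → e ( .] }  — reduce
  I9: { [S → Y S .] }  — reduce
  I10: { [L → P ( . ;] }  — shift
  I11: { [L → P ( ; .] }  — reduce
  I12: { [Y → L ( .] }  — reduce
  I13: { [S → L id .] }  — reduce

No state contains both a complete item and a shift item.

Answer: No shift-reduce conflicts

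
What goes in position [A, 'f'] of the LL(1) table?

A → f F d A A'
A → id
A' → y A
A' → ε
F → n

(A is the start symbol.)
A → f F d A A'

To find M[A, 'f'], we find productions for A where 'f' is in the predict set (PREDICT(N → α) = (FIRST(α) \ {ε}) ∪ (FOLLOW(N) if α ⇒* ε)).

A → f F d A A': PREDICT = { 'f' }
  'f' is in predict set, so this production goes in M[A, 'f']
A → id: PREDICT = { 'id' }

M[A, 'f'] = A → f F d A A'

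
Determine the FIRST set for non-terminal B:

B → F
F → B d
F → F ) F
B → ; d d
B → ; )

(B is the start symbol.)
To compute FIRST(B), examine every production with B on the left-hand side, reading each right-hand side left to right until a non-nullable symbol is reached.

FIRST sets of the other non-terminals involved (by the same procedure, iterated to a fixed point):
  FIRST(F) = { ';' }

From B → F:
  - F is a non-terminal: add FIRST(F) \ {ε} = { ';' }
    F is not nullable, so stop
From B → ; d d:
  - ';' is a terminal: add ';' and stop
From B → ; ):
  - ';' is a terminal: add ';' and stop

Collecting: FIRST(B) = { ';' }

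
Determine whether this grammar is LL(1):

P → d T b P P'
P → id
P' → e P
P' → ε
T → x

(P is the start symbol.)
No. Predict set conflict for P': { 'e' }

Relevant sets:
  FOLLOW(P') = { $, 'e' }

For P:
  PREDICT(P → d T b P P') = { 'd' }
  PREDICT(P → id) = { 'id' }
For P':
  PREDICT(P' → e P) = { 'e' }
  PREDICT(P' → ε) = { $, 'e' }
T has a single production, so nothing to check there.

Conflict found: Predict set conflict for P': { 'e' }
The grammar is NOT LL(1).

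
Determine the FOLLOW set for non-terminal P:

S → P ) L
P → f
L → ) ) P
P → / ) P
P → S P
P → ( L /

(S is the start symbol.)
{ $, '(', ')', '/', 'f' }

In S → P ) L: P is followed by ')' L, add FIRST(')' L) \ {ε} = { ')' }
In L → ) ) P: P is at the end, add FOLLOW(L)
In P → / ) P: P is at the end; this adds FOLLOW(P) to itself — nothing new
In P → S P: P is at the end; this adds FOLLOW(P) to itself — nothing new

The FOLLOW sets referred to above (computed the same way, to a fixed point):
  FOLLOW(L) = { $, '(', '/', 'f' }

Taking the union: FOLLOW(P) = { $, '(', ')', '/', 'f' }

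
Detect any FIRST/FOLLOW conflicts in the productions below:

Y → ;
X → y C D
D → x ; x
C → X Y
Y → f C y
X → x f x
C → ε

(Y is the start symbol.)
Yes. C → X Y with FOLLOW(C) on { 'x', 'y' }

A FIRST/FOLLOW conflict occurs when a non-terminal N has a nullable alternative N → β (β ⇒* ε) and another alternative N → α with FIRST(α) ∩ FOLLOW(N) ≠ ∅: on such a lookahead the parser cannot decide between expanding α and letting N vanish via β.

Nullable non-terminals: C.
FIRST sets used below: FIRST(X) = { 'x', 'y' }

C: nullable alternative(s) C → ε; FOLLOW(C) = { 'x', 'y' }
  C → X Y: FIRST \ {ε} = { 'x', 'y' } — overlaps FOLLOW(C) on { 'x', 'y' }: CONFLICT
  C → ε: FIRST \ {ε} = { } — this is the only nullable alternative, skip

D, X, Y have no nullable alternative, so no FIRST/FOLLOW check is needed there.

So the grammar has 1 FIRST/FOLLOW conflict (marked CONFLICT above).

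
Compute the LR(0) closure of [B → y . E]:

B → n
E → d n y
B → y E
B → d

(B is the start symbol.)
Start with: [B → y . E]
  [B → y . E] has the dot before E: add [E → . d n y]
No further items can be added.

CLOSURE = { [B → y . E], [E → . d n y] }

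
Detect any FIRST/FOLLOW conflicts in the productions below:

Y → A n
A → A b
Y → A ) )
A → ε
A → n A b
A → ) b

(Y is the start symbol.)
Yes. A → A b with FOLLOW(A) on { ')', 'b', 'n' }; A → n A b with FOLLOW(A) on { 'n' }; A → ')' b with FOLLOW(A) on { ')' }

A FIRST/FOLLOW conflict occurs when a non-terminal N has a nullable alternative N → β (β ⇒* ε) and another alternative N → α with FIRST(α) ∩ FOLLOW(N) ≠ ∅: on such a lookahead the parser cannot decide between expanding α and letting N vanish via β.

Nullable non-terminals: A.
FIRST sets used below: FIRST(A) = { ')', 'b', 'n', ε }

A: nullable alternative(s) A → ε; FOLLOW(A) = { ')', 'b', 'n' }
  A → A b: FIRST \ {ε} = { ')', 'b', 'n' } — overlaps FOLLOW(A) on { ')', 'b', 'n' }: CONFLICT
  A → ε: FIRST \ {ε} = { } — this is the only nullable alternative, skip
  A → n A b: FIRST \ {ε} = { 'n' } — overlaps FOLLOW(A) on { 'n' }: CONFLICT
  A → ) b: FIRST \ {ε} = { ')' } — overlaps FOLLOW(A) on { ')' }: CONFLICT

Y has no nullable alternative, so no FIRST/FOLLOW check is needed there.

So the grammar has 3 FIRST/FOLLOW conflicts (marked CONFLICT above).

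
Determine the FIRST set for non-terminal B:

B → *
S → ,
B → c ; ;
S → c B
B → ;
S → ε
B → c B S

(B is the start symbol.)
From B → *:
  - '*' is a terminal: add '*' and stop
From B → c ; ;:
  - c is a terminal: add 'c' and stop
From B → ;:
  - ';' is a terminal: add ';' and stop
From B → c B S:
  - c is a terminal: add 'c' and stop

Collecting: FIRST(B) = { '*', ';', 'c' }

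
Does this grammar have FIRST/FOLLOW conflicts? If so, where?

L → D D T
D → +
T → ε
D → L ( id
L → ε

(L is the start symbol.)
A FIRST/FOLLOW conflict occurs when a non-terminal N has a nullable alternative N → β (β ⇒* ε) and another alternative N → α with FIRST(α) ∩ FOLLOW(N) ≠ ∅: on such a lookahead the parser cannot decide between expanding α and letting N vanish via β.

Nullable non-terminals: L, T.
FIRST sets used below: FIRST(D) = { '(', '+' }

L: nullable alternative(s) L → ε; FOLLOW(L) = { $, '(' }
  L → D D T: FIRST \ {ε} = { '(', '+' } — overlaps FOLLOW(L) on { '(' }: CONFLICT
  L → ε: FIRST \ {ε} = { } — this is the only nullable alternative, skip
T has a nullable alternative but only one production, so nothing to check.

D has no nullable alternative, so no FIRST/FOLLOW check is needed there.

So the grammar has 1 FIRST/FOLLOW conflict (marked CONFLICT above).

Answer: Yes. L → D D T with FOLLOW(L) on { '(' }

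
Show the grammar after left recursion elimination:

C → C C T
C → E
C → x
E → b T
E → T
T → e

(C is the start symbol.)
C → E C'
C → x C'
C' → C T C'
C' → ε
E → b T
E → T
T → e

C is directly left-recursive. The standard transformation for
  A → A α₁ | ... | A α_m | β₁ | ... | β_n
is
  A  → β₁ A' | ... | β_n A'
  A' → α₁ A' | ... | α_m A' | ε

C → E becomes C → E C'
C → x becomes C → x C'
C → C C T becomes C' → C T C'
Add C' → ε

Productions for other non-terminals are unchanged:
  E → b T
  E → T
  T → e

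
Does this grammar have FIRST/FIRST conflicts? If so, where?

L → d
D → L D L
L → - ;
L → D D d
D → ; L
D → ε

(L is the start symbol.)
FIRST sets of the non-terminals at (or reachable through a nullable prefix from) the front of some alternative:
  FIRST(D) = { '-', ';', 'd', ε }
  FIRST(L) = { '-', ';', 'd' }

Productions for L:
  L → d: FIRST = { 'd' }
  L → - ;: FIRST = { '-' }
  L → D D d: FIRST = { '-', ';', 'd' }
Productions for D:
  D → L D L: FIRST = { '-', ';', 'd' }
  D → ; L: FIRST = { ';' }
  D → ε: FIRST = { ε }

Conflict for L: L → d and L → D D d
  Overlap: { 'd' }
Conflict for L: L → - ; and L → D D d
  Overlap: { '-' }
Conflict for D: D → L D L and D → ; L
  Overlap: { ';' }

Answer: Yes. L → d / L → D D d on { 'd' }; L → '-' ';' / L → D D d on { '-' }; D → L D L / D → ';' L on { ';' }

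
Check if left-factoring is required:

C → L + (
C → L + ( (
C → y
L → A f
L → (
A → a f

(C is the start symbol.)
Yes, C has productions with common prefix 'L + ('

Left-factoring is needed when two productions for the same non-terminal
share a common prefix on the right-hand side.

Productions for C:
  C → L + (
  C → L + ( (
  C → y
Productions for L:
  L → A f
  L → (

Found common prefix 'L + (' in productions for C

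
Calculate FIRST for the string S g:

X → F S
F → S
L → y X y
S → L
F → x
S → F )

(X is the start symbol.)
{ 'x', 'y' }

FIRST sets of the non-terminals involved (from the grammar, by fixed-point iteration):
  FIRST(S) = { 'x', 'y' }

To compute FIRST(S g), process the symbols left to right:
Symbol S is a non-terminal. Add FIRST(S) \ {ε} = { 'x', 'y' }
S is not nullable (ε ∉ FIRST(S)), so stop here.
FIRST(S g) = { 'x', 'y' }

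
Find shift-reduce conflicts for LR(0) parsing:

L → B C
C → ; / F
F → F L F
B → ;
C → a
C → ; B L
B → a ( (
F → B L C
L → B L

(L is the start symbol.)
Yes — I7: [B → ; .] vs [B → . ;]; I10: [C → a .] vs [B → a . ( (]; I15: [C → ; / F .] vs [B → . ;]; I17: [F → F L F .] vs [B → . ;]

A shift-reduce conflict occurs when an LR(0) state has both:
  - a complete (reduce) item [A → α .] (dot at the end), and
  - a shift item [B → β . c γ] (dot before a terminal).

Augment with L' → L and build the canonical LR(0) collection (I0 = CLOSURE({[L' → . L]}), then GOTO on every symbol after a dot until no new states appear). It has 22 states:
  I0: { [B → . ;], [B → . a ( (], [L → . B C], [L → . B L], [L' → . L] }  — shift
  I1: { [B → ; .] }  — reduce
  I2: { [B → . ;], [B → . a ( (], [C → . ; / F], [C → . ; B L], [C → . a], [L → . B C], [L → . B L], [L → B . C], [L → B . L] }  — shift
  I3: { [L' → L .] }  — accept
  I4: { [B → a . ( (] }  — shift
  I5: { [B → a ( . (] }  — shift
  I6: { [B → a ( ( .] }  — reduce
  I7: { [B → . ;], [B → . a ( (], [B → ; .], [C → ; . / F], [C → ; . B L] }  — shift, reduce
  I8: { [L → B C .] }  — reduce
  I9: { [L → B L .] }  — reduce
  I10: { [B → a . ( (], [C → a .] }  — shift, reduce
  I11: { [B → . ;], [B → . a ( (], [C → ; / . F], [F → . B L C], [F → . F L F] }  — shift
  I12: { [B → . ;], [B → . a ( (], [C → ; B . L], [L → . B C], [L → . B L] }  — shift
  I13: { [C → ; B L .] }  — reduce
  I14: { [B → . ;], [B → . a ( (], [F → B . L C], [L → . B C], [L → . B L] }  — shift
  I15: { [B → . ;], [B → . a ( (], [C → ; / F .], [F → F . L F], [L → . B C], [L → . B L] }  — shift, reduce
  I16: { [B → . ;], [B → . a ( (], [F → . B L C], [F → . F L F], [F → F L . F] }  — shift
  I17: { [B → . ;], [B → . a ( (], [F → F . L F], [F → F L F .], [L → . B C], [L → . B L] }  — shift, reduce
  I18: { [C → . ; / F], [C → . ; B L], [C → . a], [F → B L . C] }  — shift
  I19: { [B → . ;], [B → . a ( (], [C → ; . / F], [C → ; . B L] }  — shift
  I20: { [F → B L C .] }  — reduce
  I21: { [C → a .] }  — reduce

I7 contains reduce item [B → ; .] and shift items [B → . ;], [B → . a ( (], [C → ; . / F] — shift-reduce conflict.
I10 contains reduce item [C → a .] and shift item [B → a . ( (] — shift-reduce conflict.
I15 contains reduce item [C → ; / F .] and shift items [B → . ;], [B → . a ( (] — shift-reduce conflict.
I17 contains reduce item [F → F L F .] and shift items [B → . ;], [B → . a ( (] — shift-reduce conflict.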